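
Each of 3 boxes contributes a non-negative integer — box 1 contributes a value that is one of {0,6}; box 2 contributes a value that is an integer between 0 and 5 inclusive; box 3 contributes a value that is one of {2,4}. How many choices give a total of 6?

2

The generating function for the choices is (1 + t⁶)·(1 + t + t² + t³ + t⁴ + t⁵)·(t² + t⁴); the count is [t⁶].
(1 + t⁶) has coefficients 1,0,0,0,0,0,1 for degrees 0…6.
(1 + t + t² + t³ + t⁴ + t⁵) has coefficients 1,1,1,1,1,1,0 for degrees 0…6.
Finally multiplying by (t² + t⁴), the product of all factors after the first has coefficients 0,0,1,1,2,2,2 for degrees 0…6.
[t⁶] = 1·2 + 1·0 = 2.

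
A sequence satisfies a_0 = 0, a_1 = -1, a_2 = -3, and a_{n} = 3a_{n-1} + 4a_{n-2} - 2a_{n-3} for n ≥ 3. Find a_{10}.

-172565

The ordinary generating function has denominator 1 - 3y - 4y^2 + 2y^3.
Iterating the recurrence: a_0,…,a_{10} = 0, -1, -3, -13, -49, -193, -749, -2921, -11373, -44305, -172565.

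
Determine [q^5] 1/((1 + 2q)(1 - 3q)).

Partial fractions give a closed form: a_n = (2/5)·(-2)^n + (3/5)·3^n.
At n = 5: a_5 = 133.

133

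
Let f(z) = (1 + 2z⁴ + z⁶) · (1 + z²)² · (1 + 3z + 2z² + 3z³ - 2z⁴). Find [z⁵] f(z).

15

(1 + 2z⁴ + z⁶) has coefficients 1,0,0,0,2,0 for degrees 0…5.
(1 + z²)² has coefficients 1,0,2,0,1,0 for degrees 0…5.
Finally multiplying by (1 + 3z + 2z² + 3z³ - 2z⁴), the product of all factors after the first has coefficients 1,3,4,9,3,9 for degrees 0…5.
[z⁵] = 1·9 + 2·3 = 15.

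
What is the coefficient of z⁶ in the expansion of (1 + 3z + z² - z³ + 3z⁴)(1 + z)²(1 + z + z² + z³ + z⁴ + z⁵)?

27

(1 + 3z + z² - z³ + 3z⁴) has coefficients 1,3,1,-1,3 for degrees 0…4.
(1 + z)² has coefficients 1,2,1,0,0,0,0 for degrees 0…6.
Finally multiplying by (1 + z + z² + z³ + z⁴ + z⁵), the product of all factors after the first has coefficients 1,3,4,4,4,4,3 for degrees 0…6.
[z⁶] = 1·3 + 3·4 + 1·4 − 1·4 + 3·4 = 27.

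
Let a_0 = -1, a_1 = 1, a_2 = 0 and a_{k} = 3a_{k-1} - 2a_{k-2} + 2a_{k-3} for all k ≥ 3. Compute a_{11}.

The ordinary generating function has denominator 1 - 3y + 2y^2 - 2y^3.
Iterating the recurrence: a_0,…,a_{11} = -1, 1, 0, -4, -10, -22, -54, -138, -350, -882, -2222, -5602.

-5602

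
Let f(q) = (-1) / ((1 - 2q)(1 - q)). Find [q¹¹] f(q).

-4095

The denominator gives the recurrence a_n = 3a_(n−1) − 2a_(n−2) for n ≥ 2; the numerator fixes a_0 = -1, a_1 = -3.
Iterating: -1, -3, -7, -15, -31, -63, -127, -255, -511, -1023, -2047, -4095, so a_11 = -4095.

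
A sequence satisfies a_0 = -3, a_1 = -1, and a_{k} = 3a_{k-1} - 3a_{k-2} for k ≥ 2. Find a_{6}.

81

The ordinary generating function has denominator 1 - 3y + 3y^2.
Iterating the recurrence: a_0,…,a_{6} = -3, -1, 6, 21, 45, 72, 81.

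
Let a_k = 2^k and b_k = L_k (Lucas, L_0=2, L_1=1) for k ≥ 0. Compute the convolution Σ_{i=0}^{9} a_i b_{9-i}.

Write out a_i and b_{9-i} for i = 0,…,9 and sum the products.
Σ = 1·76 + 2·47 + 4·29 + 8·18 + 16·11 + 32·7 + 64·4 + 128·3 + 256·1 + 512·2 = 2750.

2750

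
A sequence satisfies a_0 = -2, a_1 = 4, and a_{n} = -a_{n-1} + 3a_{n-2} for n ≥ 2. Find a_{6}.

The ordinary generating function has denominator 1 + z - 3z^2.
Iterating the recurrence: a_0,…,a_{6} = -2, 4, -10, 22, -52, 118, -274.

-274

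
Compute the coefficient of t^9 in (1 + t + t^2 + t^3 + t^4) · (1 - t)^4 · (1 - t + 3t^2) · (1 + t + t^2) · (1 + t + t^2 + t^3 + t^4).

(1 + t + t^2 + t^3 + t^4) has coefficients 1,1,1,1,1 for degrees 0…4.
(1 - t)^4 has coefficients 1,-4,6,-4,1,0,0,0,0,0 for degrees 0…9.
Multiplying by (1 - t + 3t^2) gives running coefficients 1,-5,13,-22,23,-13,3,0,0,0 for degrees 0…9.
Multiplying by (1 + t + t^2) gives running coefficients 1,-4,9,-14,14,-12,13,-10,3,0 for degrees 0…9.
Finally multiplying by (1 + t + t^2 + t^3 + t^4), the product of all factors after the first has coefficients 1,-3,6,-8,6,-7,10,-9,8,-6 for degrees 0…9.
[t^9] = 1·(-6) + 1·8 + 1·(-9) + 1·10 + 1·(-7) = -4.

-4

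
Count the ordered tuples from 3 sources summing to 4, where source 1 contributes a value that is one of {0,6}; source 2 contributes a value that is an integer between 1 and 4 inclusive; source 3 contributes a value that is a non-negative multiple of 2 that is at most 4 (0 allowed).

2

The generating function for the choices is (1 + x⁶)·(x + x² + x³ + x⁴)·(1 + x² + x⁴); the count is [x⁴].
(1 + x⁶) has coefficients 1,0,0,0,0 for degrees 0…4.
(x + x² + x³ + x⁴) has coefficients 0,1,1,1,1 for degrees 0…4.
Finally multiplying by (1 + x² + x⁴), the product of all factors after the first has coefficients 0,1,1,2,2 for degrees 0…4.
[x⁴] = 1·2 = 2.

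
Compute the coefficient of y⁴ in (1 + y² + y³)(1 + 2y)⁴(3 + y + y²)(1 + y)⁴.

1441

(1 + y² + y³) has coefficients 1,0,1,1 for degrees 0…3.
(1 + 2y)⁴ has coefficients 1,8,24,32,16 for degrees 0…4.
Multiplying by (3 + y + y²) gives running coefficients 3,25,81,128,104 for degrees 0…4.
Finally multiplying by (1 + y)⁴, the product of all factors after the first has coefficients 3,37,199,614,1205 for degrees 0…4.
[y⁴] = 1·1205 + 1·199 + 1·37 = 1441.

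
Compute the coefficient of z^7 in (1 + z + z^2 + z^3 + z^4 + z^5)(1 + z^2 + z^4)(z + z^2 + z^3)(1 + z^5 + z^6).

11

(1 + z + z^2 + z^3 + z^4 + z^5) has coefficients 1,1,1,1,1,1 for degrees 0…5.
(1 + z^2 + z^4) has coefficients 1,0,1,0,1,0,0,0 for degrees 0…7.
Multiplying by (z + z^2 + z^3) gives running coefficients 0,1,1,2,1,2,1,1 for degrees 0…7.
Finally multiplying by (1 + z^5 + z^6), the product of all factors after the first has coefficients 0,1,1,2,1,2,2,3 for degrees 0…7.
[z^7] = 1·3 + 1·2 + 1·2 + 1·1 + 1·2 + 1·1 = 11.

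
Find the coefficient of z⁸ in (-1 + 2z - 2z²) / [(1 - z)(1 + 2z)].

-427

The denominator gives the recurrence a_n = −a_(n−1) + 2a_(n−2) for n ≥ 3; the numerator fixes a_0 = -1, a_1 = 3, a_2 = -7.
Iterating: -1, 3, -7, 13, -27, 53, -107, 213, -427, so a_8 = -427.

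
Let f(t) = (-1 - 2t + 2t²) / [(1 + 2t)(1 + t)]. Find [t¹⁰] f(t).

The denominator gives the recurrence a_n = −3a_(n−1) − 2a_(n−2) for n ≥ 3; the numerator fixes a_0 = -1, a_1 = 1, a_2 = 1.
Iterating: -1, 1, 1, -5, 13, -29, 61, -125, 253, -509, 1021, so a_10 = 1021.

1021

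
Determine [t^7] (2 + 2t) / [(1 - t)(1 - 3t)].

The denominator gives the recurrence a_n = 4a_(n−1) − 3a_(n−2) for n ≥ 3; the numerator fixes a_0 = 2, a_1 = 10, a_2 = 34.
Iterating: 2, 10, 34, 106, 322, 970, 2914, 8746, so a_7 = 8746.

8746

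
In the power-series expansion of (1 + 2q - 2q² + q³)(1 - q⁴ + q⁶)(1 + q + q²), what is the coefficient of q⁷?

(1 + 2q - 2q² + q³) has coefficients 1,2,-2,1 for degrees 0…3.
(1 - q⁴ + q⁶) has coefficients 1,0,0,0,-1,0,1,0 for degrees 0…7.
Finally multiplying by (1 + q + q²), the product of all factors after the first has coefficients 1,1,1,0,-1,-1,0,1 for degrees 0…7.
[q⁷] = 1·1 + 2·0 − 2·(-1) + 1·(-1) = 2.

2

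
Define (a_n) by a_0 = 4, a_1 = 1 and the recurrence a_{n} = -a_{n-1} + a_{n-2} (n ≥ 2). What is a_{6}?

The ordinary generating function has denominator 1 + t - t^2.
Iterating the recurrence: a_0,…,a_{6} = 4, 1, 3, -2, 5, -7, 12.

12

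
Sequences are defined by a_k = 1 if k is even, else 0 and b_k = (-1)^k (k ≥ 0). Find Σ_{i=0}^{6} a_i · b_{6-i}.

This is [x^6] in the product of the two ordinary generating functions.
Σ = 1·1 + 0·(-1) + 1·1 + 0·(-1) + 1·1 + 0·(-1) + 1·1 = 4.

4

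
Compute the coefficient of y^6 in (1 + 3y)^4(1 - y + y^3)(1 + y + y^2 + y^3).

121

(1 + 3y)^4 has coefficients 1,12,54,108,81 for degrees 0…4.
(1 - y + y^3) has coefficients 1,-1,0,1,0,0,0 for degrees 0…6.
Finally multiplying by (1 + y + y^2 + y^3), the product of all factors after the first has coefficients 1,0,0,1,0,1,1 for degrees 0…6.
[y^6] = 1·1 + 12·1 + 54·0 + 108·1 + 81·0 = 121.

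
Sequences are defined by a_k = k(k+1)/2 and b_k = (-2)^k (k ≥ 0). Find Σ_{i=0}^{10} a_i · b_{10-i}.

-131

This is [x^10] in the product of the two ordinary generating functions.
Σ = 0·1024 + 1·(-512) + 3·256 + 6·(-128) + 10·64 + 15·(-32) + 21·16 + 28·(-8) + 36·4 + 45·(-2) + 55·1 = -131.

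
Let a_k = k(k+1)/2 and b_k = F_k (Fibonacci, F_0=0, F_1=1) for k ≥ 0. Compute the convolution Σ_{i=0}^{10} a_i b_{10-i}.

530

The convolution is the t^10 coefficient of A(t)B(t).
Σ = 0·55 + 1·34 + 3·21 + 6·13 + 10·8 + 15·5 + 21·3 + 28·2 + 36·1 + 45·1 + 55·0 = 530.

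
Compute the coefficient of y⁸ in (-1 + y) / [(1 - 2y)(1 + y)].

-86

The denominator gives the recurrence a_n = a_(n−1) + 2a_(n−2) for n ≥ 2; the numerator fixes a_0 = -1, a_1 = 0.
Iterating: -1, 0, -2, -2, -6, -10, -22, -42, -86, so a_8 = -86.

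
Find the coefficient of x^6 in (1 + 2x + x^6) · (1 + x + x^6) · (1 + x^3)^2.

(1 + 2x + x^6) has coefficients 1,2,0,0,0,0,1 for degrees 0…6.
(1 + x + x^6) has coefficients 1,1,0,0,0,0,1 for degrees 0…6.
Finally multiplying by (1 + x^3)^2, the product of all factors after the first has coefficients 1,1,0,2,2,0,2 for degrees 0…6.
[x^6] = 1·2 + 2·0 + 1·1 = 3.

3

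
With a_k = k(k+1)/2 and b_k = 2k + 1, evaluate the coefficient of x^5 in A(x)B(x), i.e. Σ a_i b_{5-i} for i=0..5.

105

The convolution is the x^5 coefficient of A(x)B(x).
Σ = 0·11 + 1·9 + 3·7 + 6·5 + 10·3 + 15·1 = 105.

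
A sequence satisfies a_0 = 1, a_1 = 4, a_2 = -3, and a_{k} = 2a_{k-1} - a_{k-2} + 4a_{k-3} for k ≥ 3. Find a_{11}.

-14

The ordinary generating function has denominator 1 - 2x + x^2 - 4x^3.
Iterating the recurrence: a_0,…,a_{11} = 1, 4, -3, -6, 7, 8, -15, -10, 27, 4, -59, -14.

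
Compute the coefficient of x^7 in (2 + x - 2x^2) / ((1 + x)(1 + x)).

3

The denominator gives the recurrence a_n = −2a_(n−1) − a_(n−2) for n ≥ 3; the numerator fixes a_0 = 2, a_1 = -3, a_2 = 2.
Iterating: 2, -3, 2, -1, 0, 1, -2, 3, so a_7 = 3.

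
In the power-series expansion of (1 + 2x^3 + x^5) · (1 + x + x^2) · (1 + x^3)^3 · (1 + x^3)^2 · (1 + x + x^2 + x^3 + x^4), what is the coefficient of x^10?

(1 + 2x^3 + x^5) has coefficients 1,0,0,2,0,1 for degrees 0…5.
(1 + x + x^2) has coefficients 1,1,1,0,0,0,0,0,0,0,0 for degrees 0…10.
Multiplying by (1 + x^3)^3 gives running coefficients 1,1,1,3,3,3,3,3,3,1,1 for degrees 0…10.
Multiplying by (1 + x^3)^2 gives running coefficients 1,1,1,5,5,5,10,10,10,10,10 for degrees 0…10.
Finally multiplying by (1 + x + x^2 + x^3 + x^4), the product of all factors after the first has coefficients 1,2,3,8,13,17,26,35,40,45,50 for degrees 0…10.
[x^10] = 1·50 + 2·35 + 1·17 = 137.

137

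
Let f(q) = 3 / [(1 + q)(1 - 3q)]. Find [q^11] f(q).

398580

Partial fractions give a closed form: a_n = (3/4)·(-1)^n + (9/4)·3^n.
At n = 11: a_11 = 398580.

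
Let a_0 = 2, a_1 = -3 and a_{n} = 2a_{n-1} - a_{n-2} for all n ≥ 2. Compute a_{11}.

The ordinary generating function has denominator 1 - 2q + q^2.
Iterating the recurrence: a_0,…,a_{11} = 2, -3, -8, -13, -18, -23, -28, -33, -38, -43, -48, -53.

-53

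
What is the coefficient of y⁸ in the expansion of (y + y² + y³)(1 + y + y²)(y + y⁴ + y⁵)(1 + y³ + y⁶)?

(y + y² + y³) has coefficients 0,1,1,1 for degrees 0…3.
(1 + y + y²) has coefficients 1,1,1,0,0,0,0,0,0 for degrees 0…8.
Multiplying by (y + y⁴ + y⁵) gives running coefficients 0,1,1,1,1,2,2,1,0 for degrees 0…8.
Finally multiplying by (1 + y³ + y⁶), the product of all factors after the first has coefficients 0,1,1,1,2,3,3,3,3 for degrees 0…8.
[y⁸] = 1·3 + 1·3 + 1·3 = 9.

9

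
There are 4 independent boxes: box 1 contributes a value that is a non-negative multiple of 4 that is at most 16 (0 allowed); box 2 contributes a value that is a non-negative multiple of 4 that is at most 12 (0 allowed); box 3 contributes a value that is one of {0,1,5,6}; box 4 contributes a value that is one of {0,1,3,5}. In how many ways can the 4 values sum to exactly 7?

The generating function for the choices is (1 + z^4 + z^8 + z^12 + z^16)·(1 + z^4 + z^8 + z^12)·(1 + z + z^5 + z^6)·(1 + z + z^3 + z^5); the count is [z^7].
(1 + z^4 + z^8 + z^12 + z^16) has coefficients 1,0,0,0,1,0,0,0 for degrees 0…7.
(1 + z^4 + z^8 + z^12) has coefficients 1,0,0,0,1,0,0,0 for degrees 0…7.
Multiplying by (1 + z + z^5 + z^6) gives running coefficients 1,1,0,0,1,2,1,0 for degrees 0…7.
Finally multiplying by (1 + z + z^3 + z^5), the product of all factors after the first has coefficients 1,2,1,1,2,4,4,2 for degrees 0…7.
[z^7] = 1·2 + 1·1 = 3.

3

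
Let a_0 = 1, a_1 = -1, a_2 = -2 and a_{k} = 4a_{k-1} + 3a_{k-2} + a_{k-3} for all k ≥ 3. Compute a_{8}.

-22637

The ordinary generating function has denominator 1 - 4x - 3x^2 - x^3.
Iterating the recurrence: a_0,…,a_{8} = 1, -1, -2, -10, -47, -220, -1031, -4831, -22637.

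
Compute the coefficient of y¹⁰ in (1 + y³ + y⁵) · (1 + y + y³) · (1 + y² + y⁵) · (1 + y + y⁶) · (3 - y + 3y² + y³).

30

(1 + y³ + y⁵) has coefficients 1,0,0,1,0,1 for degrees 0…5.
(1 + y + y³) has coefficients 1,1,0,1,0,0,0,0,0,0,0 for degrees 0…10.
Multiplying by (1 + y² + y⁵) gives running coefficients 1,1,1,2,0,2,1,0,1,0,0 for degrees 0…10.
Multiplying by (1 + y + y⁶) gives running coefficients 1,2,2,3,2,2,4,2,2,3,0 for degrees 0…10.
Finally multiplying by (3 - y + 3y² + y³), the product of all factors after the first has coefficients 3,5,7,14,11,15,19,10,18,17,5 for degrees 0…10.
[y¹⁰] = 1·5 + 1·10 + 1·15 = 30.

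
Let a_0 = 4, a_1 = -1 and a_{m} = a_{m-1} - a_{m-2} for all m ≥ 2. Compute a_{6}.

The ordinary generating function has denominator 1 - z + z^2.
Iterating the recurrence: a_0,…,a_{6} = 4, -1, -5, -4, 1, 5, 4.

4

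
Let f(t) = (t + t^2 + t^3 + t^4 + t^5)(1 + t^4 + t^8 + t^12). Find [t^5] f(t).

2

(t + t^2 + t^3 + t^4 + t^5) has coefficients 0,1,1,1,1,1 for degrees 0…5.
(1 + t^4 + t^8 + t^12) has coefficients 1,0,0,0,1,0 for degrees 0…5.
[t^5] = 1·1 + 1·0 + 1·0 + 1·0 + 1·1 = 2.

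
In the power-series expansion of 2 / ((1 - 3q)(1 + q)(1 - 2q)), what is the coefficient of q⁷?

The denominator gives the recurrence a_n = 4a_(n−1) − a_(n−2) − 6a_(n−3) for n ≥ 3; the numerator fixes a_0 = 2, a_1 = 8, a_2 = 30.
Iterating: 2, 8, 30, 100, 322, 1008, 3110, 9500, so a_7 = 9500.

9500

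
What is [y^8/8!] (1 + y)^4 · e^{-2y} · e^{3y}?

3393

The EGF product rule gives c_8 = Σ_{k_1+k_2+k_3=8} C(8; k_1,k_2,k_3) · ∏ g_i(k_i), where (1+y)^4 gives the falling factorial (4)_k; e^{-2y} gives (-2)^k; e^{3y} gives (3)^k.
g_1(k) for k = 0…8: 1, 4, 12, 24, 24, 0, 0, 0, 0.
g_2(k) for k = 0…8: 1, -2, 4, -8, 16, -32, 64, -128, 256.
g_3(k) for k = 0…8: 1, 3, 9, 27, 81, 243, 729, 2187, 6561.
First combine the last two factors: h(k) = Σ_j C(k,j)·g_2(j)·g_3(k−j) for k = 0…8: 1, 1, 1, 1, 1, 1, 1, 1, 1.
c_8 = Σ_k C(8,k)·g_1(k)·h(8−k) = 1·1·1 + 8·4·1 + 28·12·1 + 56·24·1 + 70·24·1 = 1 + 32 + 336 + 1344 + 1680 = 3393.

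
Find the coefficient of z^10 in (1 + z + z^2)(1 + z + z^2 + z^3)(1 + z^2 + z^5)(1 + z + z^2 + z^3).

10

(1 + z + z^2) has coefficients 1,1,1 for degrees 0…2.
(1 + z + z^2 + z^3) has coefficients 1,1,1,1,0,0,0,0,0,0,0 for degrees 0…10.
Multiplying by (1 + z^2 + z^5) gives running coefficients 1,1,2,2,1,2,1,1,1,0,0 for degrees 0…10.
Finally multiplying by (1 + z + z^2 + z^3), the product of all factors after the first has coefficients 1,2,4,6,6,7,6,5,5,3,2 for degrees 0…10.
[z^10] = 1·2 + 1·3 + 1·5 = 10.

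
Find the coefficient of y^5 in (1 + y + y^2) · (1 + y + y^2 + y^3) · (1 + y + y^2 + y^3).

9

(1 + y + y^2) has coefficients 1,1,1 for degrees 0…2.
(1 + y + y^2 + y^3) has coefficients 1,1,1,1,0,0 for degrees 0…5.
Finally multiplying by (1 + y + y^2 + y^3), the product of all factors after the first has coefficients 1,2,3,4,3,2 for degrees 0…5.
[y^5] = 1·2 + 1·3 + 1·4 = 9.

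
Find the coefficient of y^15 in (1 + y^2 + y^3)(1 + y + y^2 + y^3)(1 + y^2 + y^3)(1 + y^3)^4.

35

(1 + y^2 + y^3) has coefficients 1,0,1,1 for degrees 0…3.
(1 + y + y^2 + y^3) has coefficients 1,1,1,1,0,0,0,0,0,0,0,0,0,0,0,0 for degrees 0…15.
Multiplying by (1 + y^2 + y^3) gives running coefficients 1,1,2,3,2,2,1,0,0,0,0,0,0,0,0,0 for degrees 0…15.
Finally multiplying by (1 + y^3)^4, the product of all factors after the first has coefficients 1,1,2,7,6,10,19,14,20,26,16,20,19,9,10,7 for degrees 0…15.
[y^15] = 1·7 + 1·9 + 1·19 = 35.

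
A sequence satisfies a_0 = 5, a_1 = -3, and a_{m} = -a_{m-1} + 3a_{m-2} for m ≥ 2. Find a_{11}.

-25434

The ordinary generating function has denominator 1 + x - 3x^2.
Iterating the recurrence: a_0,…,a_{11} = 5, -3, 18, -27, 81, -162, 405, -891, 2106, -4779, 11097, -25434.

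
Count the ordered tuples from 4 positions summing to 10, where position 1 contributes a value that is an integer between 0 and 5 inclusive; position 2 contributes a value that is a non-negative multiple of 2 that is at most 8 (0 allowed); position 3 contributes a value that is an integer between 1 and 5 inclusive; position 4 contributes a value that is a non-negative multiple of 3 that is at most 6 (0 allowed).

The generating function for the choices is (1 + t + t^2 + t^3 + t^4 + t^5)·(1 + t^2 + t^4 + t^6 + t^8)·(t + t^2 + t^3 + t^4 + t^5)·(1 + t^3 + t^6); the count is [t^10].
(1 + t + t^2 + t^3 + t^4 + t^5) has coefficients 1,1,1,1,1,1 for degrees 0…5.
(1 + t^2 + t^4 + t^6 + t^8) has coefficients 1,0,1,0,1,0,1,0,1,0,0 for degrees 0…10.
Multiplying by (t + t^2 + t^3 + t^4 + t^5) gives running coefficients 0,1,1,2,2,3,2,3,2,3,2 for degrees 0…10.
Finally multiplying by (1 + t^3 + t^6), the product of all factors after the first has coefficients 0,1,1,2,3,4,4,6,6,7,7 for degrees 0…10.
[t^10] = 1·7 + 1·7 + 1·6 + 1·6 + 1·4 + 1·4 = 34.

34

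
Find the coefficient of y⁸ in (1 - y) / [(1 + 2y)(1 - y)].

Partial fractions give a closed form: a_n = (1)·(-2)^n.
At n = 8: a_8 = 256.

256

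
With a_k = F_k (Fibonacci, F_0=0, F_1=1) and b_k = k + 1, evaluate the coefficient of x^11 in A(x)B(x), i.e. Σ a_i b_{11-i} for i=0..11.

The convolution is the t^11 coefficient of A(t)B(t).
Σ = 0·12 + 1·11 + 1·10 + 2·9 + 3·8 + 5·7 + 8·6 + 13·5 + 21·4 + 34·3 + 55·2 + 89·1 = 596.

596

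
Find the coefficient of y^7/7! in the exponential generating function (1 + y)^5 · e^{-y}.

The EGF product rule gives c_7 = Σ_{k_1+k_2=7} C(7; k_1,k_2) · ∏ g_i(k_i), where (1+y)^5 gives the falling factorial (5)_k; e^{-y} gives (-1)^k.
g_1(k) for k = 0…7: 1, 5, 20, 60, 120, 120, 0, 0.
g_2(k) for k = 0…7: 1, -1, 1, -1, 1, -1, 1, -1.
c_7 = Σ_k C(7,k)·g_1(k)·g_2(7−k) = 1·1·(-1) + 7·5·1 + 21·20·(-1) + 35·60·1 + 35·120·(-1) + 21·120·1 = −1 + 35 − 420 + 2100 − 4200 + 2520 = 34.

34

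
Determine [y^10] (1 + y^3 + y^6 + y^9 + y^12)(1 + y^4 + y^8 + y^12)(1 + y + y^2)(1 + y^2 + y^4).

8

(1 + y^3 + y^6 + y^9 + y^12) has coefficients 1,0,0,1,0,0,1,0,0,1,0 for degrees 0…10.
(1 + y^4 + y^8 + y^12) has coefficients 1,0,0,0,1,0,0,0,1,0,0 for degrees 0…10.
Multiplying by (1 + y + y^2) gives running coefficients 1,1,1,0,1,1,1,0,1,1,1 for degrees 0…10.
Finally multiplying by (1 + y^2 + y^4), the product of all factors after the first has coefficients 1,1,2,1,3,2,3,1,3,2,3 for degrees 0…10.
[y^10] = 1·3 + 1·1 + 1·3 + 1·1 = 8.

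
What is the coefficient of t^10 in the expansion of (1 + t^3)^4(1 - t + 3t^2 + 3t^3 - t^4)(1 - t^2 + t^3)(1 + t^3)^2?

-101

(1 + t^3)^4 has coefficients 1,0,0,4,0,0,6,0,0,4,0 for degrees 0…10.
(1 - t + 3t^2 + 3t^3 - t^4) has coefficients 1,-1,3,3,-1,0,0,0,0,0,0 for degrees 0…10.
Multiplying by (1 - t^2 + t^3) gives running coefficients 1,-1,2,5,-5,0,4,-1,0,0,0 for degrees 0…10.
Finally multiplying by (1 + t^3)^2, the product of all factors after the first has coefficients 1,-1,2,7,-7,4,15,-12,2,13,-7 for degrees 0…10.
[t^10] = 1·(-7) + 4·(-12) + 6·(-7) + 4·(-1) = -101.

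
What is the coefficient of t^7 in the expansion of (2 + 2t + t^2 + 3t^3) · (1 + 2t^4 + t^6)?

8

(2 + 2t + t^2 + 3t^3) has coefficients 2,2,1,3 for degrees 0…3.
(1 + 2t^4 + t^6) has coefficients 1,0,0,0,2,0,1,0 for degrees 0…7.
[t^7] = 2·0 + 2·1 + 1·0 + 3·2 = 8.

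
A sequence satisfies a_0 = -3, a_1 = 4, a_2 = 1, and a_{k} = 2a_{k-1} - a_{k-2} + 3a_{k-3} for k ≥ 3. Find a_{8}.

-188

The ordinary generating function has denominator 1 - 2t + t^2 - 3t^3.
Iterating the recurrence: a_0,…,a_{8} = -3, 4, 1, -11, -11, -8, -38, -101, -188.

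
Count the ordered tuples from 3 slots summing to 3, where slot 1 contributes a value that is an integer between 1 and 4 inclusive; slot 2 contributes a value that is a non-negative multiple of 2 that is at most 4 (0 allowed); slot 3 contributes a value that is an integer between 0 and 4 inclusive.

The generating function for the choices is (y + y^2 + y^3 + y^4)·(1 + y^2 + y^4)·(1 + y + y^2 + y^3 + y^4); the count is [y^3].
(y + y^2 + y^3 + y^4) has coefficients 0,1,1,1 for degrees 0…3.
(1 + y^2 + y^4) has coefficients 1,0,1,0 for degrees 0…3.
Finally multiplying by (1 + y + y^2 + y^3 + y^4), the product of all factors after the first has coefficients 1,1,2,2 for degrees 0…3.
[y^3] = 1·2 + 1·1 + 1·1 = 4.

4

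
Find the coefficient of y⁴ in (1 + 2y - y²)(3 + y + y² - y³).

(1 + 2y - y²) has coefficients 1,2,-1 for degrees 0…2.
(3 + y + y² - y³) has coefficients 3,1,1,-1,0 for degrees 0…4.
[y⁴] = 1·0 + 2·(-1) − 1·1 = -3.

-3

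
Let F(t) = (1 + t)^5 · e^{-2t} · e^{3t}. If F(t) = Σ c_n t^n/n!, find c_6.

4051

The EGF product rule gives c_6 = Σ_{k_1+k_2+k_3=6} C(6; k_1,k_2,k_3) · ∏ g_i(k_i), where (1+t)^5 gives the falling factorial (5)_k; e^{-2t} gives (-2)^k; e^{3t} gives (3)^k.
g_1(k) for k = 0…6: 1, 5, 20, 60, 120, 120, 0.
g_2(k) for k = 0…6: 1, -2, 4, -8, 16, -32, 64.
g_3(k) for k = 0…6: 1, 3, 9, 27, 81, 243, 729.
First combine the last two factors: h(k) = Σ_j C(k,j)·g_2(j)·g_3(k−j) for k = 0…6: 1, 1, 1, 1, 1, 1, 1.
c_6 = Σ_k C(6,k)·g_1(k)·h(6−k) = 1·1·1 + 6·5·1 + 15·20·1 + 20·60·1 + 15·120·1 + 6·120·1 = 1 + 30 + 300 + 1200 + 1800 + 720 = 4051.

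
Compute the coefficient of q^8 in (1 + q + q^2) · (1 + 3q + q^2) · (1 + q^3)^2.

(1 + q + q^2) has coefficients 1,1,1 for degrees 0…2.
(1 + 3q + q^2) has coefficients 1,3,1,0,0,0,0,0,0 for degrees 0…8.
Finally multiplying by (1 + q^3)^2, the product of all factors after the first has coefficients 1,3,1,2,6,2,1,3,1 for degrees 0…8.
[q^8] = 1·1 + 1·3 + 1·1 = 5.

5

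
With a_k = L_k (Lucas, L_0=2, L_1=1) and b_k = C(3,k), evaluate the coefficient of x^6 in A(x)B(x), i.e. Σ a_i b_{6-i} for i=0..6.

Write out a_i and b_{6-i} for i = 0,…,6 and sum the products.
Σ = 2·0 + 1·0 + 3·0 + 4·1 + 7·3 + 11·3 + 18·1 = 76.

76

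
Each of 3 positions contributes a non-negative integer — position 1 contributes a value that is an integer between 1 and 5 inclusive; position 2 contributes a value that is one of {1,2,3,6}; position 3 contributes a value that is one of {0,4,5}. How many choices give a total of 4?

3

The generating function for the choices is (q + q² + q³ + q⁴ + q⁵)·(q + q² + q³ + q⁶)·(1 + q⁴ + q⁵); the count is [q⁴].
(q + q² + q³ + q⁴ + q⁵) has coefficients 0,1,1,1,1 for degrees 0…4.
(q + q² + q³ + q⁶) has coefficients 0,1,1,1,0 for degrees 0…4.
Finally multiplying by (1 + q⁴ + q⁵), the product of all factors after the first has coefficients 0,1,1,1,0 for degrees 0…4.
[q⁴] = 1·1 + 1·1 + 1·1 + 1·0 = 3.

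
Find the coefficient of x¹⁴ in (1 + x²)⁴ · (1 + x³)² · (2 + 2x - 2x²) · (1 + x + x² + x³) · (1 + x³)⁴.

(1 + x²)⁴ has coefficients 1,0,4,0,6,0,4,0,1 for degrees 0…8.
(1 + x³)² has coefficients 1,0,0,2,0,0,1,0,0,0,0,0,0,0,0 for degrees 0…14.
Multiplying by (2 + 2x - 2x²) gives running coefficients 2,2,-2,4,4,-4,2,2,-2,0,0,0,0,0,0 for degrees 0…14.
Multiplying by (1 + x + x² + x³) gives running coefficients 2,4,2,6,8,2,6,4,-2,2,0,-2,0,0,0 for degrees 0…14.
Finally multiplying by (1 + x³)⁴, the product of all factors after the first has coefficients 2,4,2,14,24,10,42,60,18,70,80,10,70,60,-10 for degrees 0…14.
[x¹⁴] = 1·(-10) + 4·70 + 6·80 + 4·18 + 1·42 = 864.

864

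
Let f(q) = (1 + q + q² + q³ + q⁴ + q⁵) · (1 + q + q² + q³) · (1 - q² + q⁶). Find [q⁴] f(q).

1

(1 + q + q² + q³ + q⁴ + q⁵) has coefficients 1,1,1,1,1 for degrees 0…4.
(1 + q + q² + q³) has coefficients 1,1,1,1,0 for degrees 0…4.
Finally multiplying by (1 - q² + q⁶), the product of all factors after the first has coefficients 1,1,0,0,-1 for degrees 0…4.
[q⁴] = 1·(-1) + 1·0 + 1·0 + 1·1 + 1·1 = 1.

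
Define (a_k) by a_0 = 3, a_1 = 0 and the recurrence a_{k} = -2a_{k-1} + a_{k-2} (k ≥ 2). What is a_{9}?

The ordinary generating function has denominator 1 + 2q - q^2.
Iterating the recurrence: a_0,…,a_{9} = 3, 0, 3, -6, 15, -36, 87, -210, 507, -1224.

-1224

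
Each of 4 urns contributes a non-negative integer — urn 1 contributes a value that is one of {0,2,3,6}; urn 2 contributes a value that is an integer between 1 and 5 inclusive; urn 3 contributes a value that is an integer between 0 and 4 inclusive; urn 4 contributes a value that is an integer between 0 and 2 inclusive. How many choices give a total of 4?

13

The generating function for the choices is (1 + q² + q³ + q⁶)·(q + q² + q³ + q⁴ + q⁵)·(1 + q + q² + q³ + q⁴)·(1 + q + q²); the count is [q⁴].
(1 + q² + q³ + q⁶) has coefficients 1,0,1,1,0 for degrees 0…4.
(q + q² + q³ + q⁴ + q⁵) has coefficients 0,1,1,1,1 for degrees 0…4.
Multiplying by (1 + q + q² + q³ + q⁴) gives running coefficients 0,1,2,3,4 for degrees 0…4.
Finally multiplying by (1 + q + q²), the product of all factors after the first has coefficients 0,1,3,6,9 for degrees 0…4.
[q⁴] = 1·9 + 1·3 + 1·1 = 13.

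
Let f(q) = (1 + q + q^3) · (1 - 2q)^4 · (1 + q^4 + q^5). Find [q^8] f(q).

(1 + q + q^3) has coefficients 1,1,0,1 for degrees 0…3.
(1 - 2q)^4 has coefficients 1,-8,24,-32,16,0,0,0,0 for degrees 0…8.
Finally multiplying by (1 + q^4 + q^5), the product of all factors after the first has coefficients 1,-8,24,-32,17,-7,16,-8,-16 for degrees 0…8.
[q^8] = 1·(-16) + 1·(-8) + 1·(-7) = -31.

-31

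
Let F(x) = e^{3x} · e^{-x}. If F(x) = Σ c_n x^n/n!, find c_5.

The EGF product rule gives c_5 = Σ_{k_1+k_2=5} C(5; k_1,k_2) · ∏ g_i(k_i), where e^{3x} gives (3)^k; e^{-x} gives (-1)^k.
g_1(k) for k = 0…5: 1, 3, 9, 27, 81, 243.
g_2(k) for k = 0…5: 1, -1, 1, -1, 1, -1.
c_5 = Σ_k C(5,k)·g_1(k)·g_2(5−k) = 1·1·(-1) + 5·3·1 + 10·9·(-1) + 10·27·1 + 5·81·(-1) + 1·243·1 = −1 + 15 − 90 + 270 − 405 + 243 = 32.

32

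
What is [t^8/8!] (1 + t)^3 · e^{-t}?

-191

The EGF product rule gives c_8 = Σ_{k_1+k_2=8} C(8; k_1,k_2) · ∏ g_i(k_i), where (1+t)^3 gives the falling factorial (3)_k; e^{-t} gives (-1)^k.
g_1(k) for k = 0…8: 1, 3, 6, 6, 0, 0, 0, 0, 0.
g_2(k) for k = 0…8: 1, -1, 1, -1, 1, -1, 1, -1, 1.
c_8 = Σ_k C(8,k)·g_1(k)·g_2(8−k) = 1·1·1 + 8·3·(-1) + 28·6·1 + 56·6·(-1) = 1 − 24 + 168 − 336 = -191.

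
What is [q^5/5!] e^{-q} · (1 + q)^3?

14

The EGF product rule gives c_5 = Σ_{k_1+k_2=5} C(5; k_1,k_2) · ∏ g_i(k_i), where e^{-q} gives (-1)^k; (1+q)^3 gives the falling factorial (3)_k.
g_1(k) for k = 0…5: 1, -1, 1, -1, 1, -1.
g_2(k) for k = 0…5: 1, 3, 6, 6, 0, 0.
c_5 = Σ_k C(5,k)·g_1(k)·g_2(5−k) = 10·1·6 + 10·(-1)·6 + 5·1·3 + 1·(-1)·1 = 60 − 60 + 15 − 1 = 14.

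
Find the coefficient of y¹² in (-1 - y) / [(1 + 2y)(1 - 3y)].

-425972

Partial fractions give a closed form: a_n = (-1/5)·(-2)^n + (-4/5)·3^n.
At n = 12: a_12 = -425972.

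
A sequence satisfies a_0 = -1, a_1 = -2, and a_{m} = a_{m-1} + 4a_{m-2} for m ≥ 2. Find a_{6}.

The ordinary generating function has denominator 1 - q - 4q^2.
Iterating the recurrence: a_0,…,a_{6} = -1, -2, -6, -14, -38, -94, -246.

-246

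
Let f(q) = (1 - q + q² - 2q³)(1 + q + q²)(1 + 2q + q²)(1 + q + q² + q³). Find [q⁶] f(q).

(1 - q + q² - 2q³) has coefficients 1,-1,1,-2 for degrees 0…3.
(1 + q + q²) has coefficients 1,1,1,0,0,0,0 for degrees 0…6.
Multiplying by (1 + 2q + q²) gives running coefficients 1,3,4,3,1,0,0 for degrees 0…6.
Finally multiplying by (1 + q + q² + q³), the product of all factors after the first has coefficients 1,4,8,11,11,8,4 for degrees 0…6.
[q⁶] = 1·4 − 1·8 + 1·11 − 2·11 = -15.

-15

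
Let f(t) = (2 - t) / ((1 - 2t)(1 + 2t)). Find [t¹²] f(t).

Partial fractions give a closed form: a_n = (3/4)·2^n + (5/4)·(-2)^n.
At n = 12: a_12 = 8192.

8192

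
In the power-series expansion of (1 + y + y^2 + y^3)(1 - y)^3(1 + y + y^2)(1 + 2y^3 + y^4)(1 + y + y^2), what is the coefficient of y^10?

4

(1 + y + y^2 + y^3) has coefficients 1,1,1,1 for degrees 0…3.
(1 - y)^3 has coefficients 1,-3,3,-1,0,0,0,0,0,0,0 for degrees 0…10.
Multiplying by (1 + y + y^2) gives running coefficients 1,-2,1,-1,2,-1,0,0,0,0,0 for degrees 0…10.
Multiplying by (1 + 2y^3 + y^4) gives running coefficients 1,-2,1,1,-1,-1,-1,3,0,-1,0 for degrees 0…10.
Finally multiplying by (1 + y + y^2), the product of all factors after the first has coefficients 1,-1,0,0,1,-1,-3,1,2,2,-1 for degrees 0…10.
[y^10] = 1·(-1) + 1·2 + 1·2 + 1·1 = 4.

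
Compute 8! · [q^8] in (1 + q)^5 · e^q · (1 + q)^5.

The EGF product rule gives c_8 = Σ_{k_1+k_2+k_3=8} C(8; k_1,k_2,k_3) · ∏ g_i(k_i), where (1+q)^5 gives the falling factorial (5)_k; e^q gives (1)^k; (1+q)^5 gives the falling factorial (5)_k.
g_1(k) for k = 0…8: 1, 5, 20, 60, 120, 120, 0, 0, 0.
g_2(k) for k = 0…8: 1, 1, 1, 1, 1, 1, 1, 1, 1.
g_3(k) for k = 0…8: 1, 5, 20, 60, 120, 120, 0, 0, 0.
First combine the last two factors: h(k) = Σ_j C(k,j)·g_2(j)·g_3(k−j) for k = 0…8: 1, 6, 31, 136, 501, 1546, 4051, 9276, 19081.
c_8 = Σ_k C(8,k)·g_1(k)·h(8−k) = 1·1·19081 + 8·5·9276 + 28·20·4051 + 56·60·1546 + 70·120·501 + 56·120·136 = 19081 + 371040 + 2268560 + 5194560 + 4208400 + 913920 = 12975561.

12975561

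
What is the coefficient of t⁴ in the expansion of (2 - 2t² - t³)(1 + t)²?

(2 - 2t² - t³) has coefficients 2,0,-2,-1 for degrees 0…3.
(1 + t)² has coefficients 1,2,1,0,0 for degrees 0…4.
[t⁴] = 2·0 − 2·1 − 1·2 = -4.

-4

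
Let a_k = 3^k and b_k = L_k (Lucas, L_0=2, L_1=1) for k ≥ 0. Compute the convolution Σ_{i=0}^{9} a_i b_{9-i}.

58960

The convolution is the x^9 coefficient of A(x)B(x).
Σ = 1·76 + 3·47 + 9·29 + 27·18 + 81·11 + 243·7 + 729·4 + 2187·3 + 6561·1 + 19683·2 = 58960.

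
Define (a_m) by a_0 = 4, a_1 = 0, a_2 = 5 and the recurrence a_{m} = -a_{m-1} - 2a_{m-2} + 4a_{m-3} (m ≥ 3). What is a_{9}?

515

The ordinary generating function has denominator 1 + y + 2y^2 - 4y^3.
Iterating the recurrence: a_0,…,a_{9} = 4, 0, 5, 11, -21, 19, 67, -189, 131, 515.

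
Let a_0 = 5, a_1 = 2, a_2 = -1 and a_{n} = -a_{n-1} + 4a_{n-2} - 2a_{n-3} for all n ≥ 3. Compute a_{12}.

-10759

The ordinary generating function has denominator 1 + x - 4x^2 + 2x^3.
Iterating the recurrence: a_0,…,a_{12} = 5, 2, -1, -1, -7, 5, -31, 65, -199, 521, -1447, 3929, -10759.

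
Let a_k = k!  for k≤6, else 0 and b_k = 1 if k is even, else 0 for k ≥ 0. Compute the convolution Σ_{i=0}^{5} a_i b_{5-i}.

This is [x^5] in the product of the two ordinary generating functions.
Σ = 1·0 + 1·1 + 2·0 + 6·1 + 24·0 + 120·1 = 127.

127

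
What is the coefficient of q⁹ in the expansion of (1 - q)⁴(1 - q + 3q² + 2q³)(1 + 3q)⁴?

(1 - q)⁴ has coefficients 1,-4,6,-4,1 for degrees 0…4.
(1 - q + 3q² + 2q³) has coefficients 1,-1,3,2,0,0,0,0,0,0 for degrees 0…9.
Finally multiplying by (1 + 3q)⁴, the product of all factors after the first has coefficients 1,11,45,92,159,351,459,162,0,0 for degrees 0…9.
[q⁹] = 1·0 − 4·0 + 6·162 − 4·459 + 1·351 = -513.

-513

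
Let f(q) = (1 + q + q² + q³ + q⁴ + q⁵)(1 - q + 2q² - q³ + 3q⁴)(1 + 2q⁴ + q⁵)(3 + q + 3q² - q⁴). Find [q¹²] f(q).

54

(1 + q + q² + q³ + q⁴ + q⁵) has coefficients 1,1,1,1,1,1 for degrees 0…5.
(1 - q + 2q² - q³ + 3q⁴) has coefficients 1,-1,2,-1,3,0,0,0,0,0,0,0,0 for degrees 0…12.
Multiplying by (1 + 2q⁴ + q⁵) gives running coefficients 1,-1,2,-1,5,-1,3,0,5,3,0,0,0 for degrees 0…12.
Finally multiplying by (3 + q + 3q² - q⁴), the product of all factors after the first has coefficients 3,-2,8,-4,19,0,21,1,19,15,15,9,-5 for degrees 0…12.
[q¹²] = 1·(-5) + 1·9 + 1·15 + 1·15 + 1·19 + 1·1 = 54.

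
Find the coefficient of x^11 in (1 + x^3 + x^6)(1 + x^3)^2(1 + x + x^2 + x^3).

3

(1 + x^3 + x^6) has coefficients 1,0,0,1,0,0,1 for degrees 0…6.
(1 + x^3)^2 has coefficients 1,0,0,2,0,0,1,0,0,0,0,0 for degrees 0…11.
Finally multiplying by (1 + x + x^2 + x^3), the product of all factors after the first has coefficients 1,1,1,3,2,2,3,1,1,1,0,0 for degrees 0…11.
[x^11] = 1·0 + 1·1 + 1·2 = 3.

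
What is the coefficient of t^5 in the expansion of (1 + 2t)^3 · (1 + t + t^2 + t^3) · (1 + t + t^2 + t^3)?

(1 + 2t)^3 has coefficients 1,6,12,8 for degrees 0…3.
(1 + t + t^2 + t^3) has coefficients 1,1,1,1,0,0 for degrees 0…5.
Finally multiplying by (1 + t + t^2 + t^3), the product of all factors after the first has coefficients 1,2,3,4,3,2 for degrees 0…5.
[t^5] = 1·2 + 6·3 + 12·4 + 8·3 = 92.

92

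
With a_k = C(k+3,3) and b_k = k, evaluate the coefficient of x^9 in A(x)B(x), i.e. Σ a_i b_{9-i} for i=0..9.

1287

Write out a_i and b_{9-i} for i = 0,…,9 and sum the products.
Σ = 1·9 + 4·8 + 10·7 + 20·6 + 35·5 + 56·4 + 84·3 + 120·2 + 165·1 + 220·0 = 1287.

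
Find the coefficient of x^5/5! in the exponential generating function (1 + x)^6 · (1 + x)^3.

The EGF product rule gives c_5 = Σ_{k_1+k_2=5} C(5; k_1,k_2) · ∏ g_i(k_i), where (1+x)^6 gives the falling factorial (6)_k; (1+x)^3 gives the falling factorial (3)_k.
g_1(k) for k = 0…5: 1, 6, 30, 120, 360, 720.
g_2(k) for k = 0…5: 1, 3, 6, 6, 0, 0.
c_5 = Σ_k C(5,k)·g_1(k)·g_2(5−k) = 10·30·6 + 10·120·6 + 5·360·3 + 1·720·1 = 1800 + 7200 + 5400 + 720 = 15120.

15120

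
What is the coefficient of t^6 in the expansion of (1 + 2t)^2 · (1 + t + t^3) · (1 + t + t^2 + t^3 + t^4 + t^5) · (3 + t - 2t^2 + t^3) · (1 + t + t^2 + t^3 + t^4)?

330

(1 + 2t)^2 has coefficients 1,4,4 for degrees 0…2.
(1 + t + t^3) has coefficients 1,1,0,1,0,0,0 for degrees 0…6.
Multiplying by (1 + t + t^2 + t^3 + t^4 + t^5) gives running coefficients 1,2,2,3,3,3,2 for degrees 0…6.
Multiplying by (3 + t - 2t^2 + t^3) gives running coefficients 3,7,6,8,10,8,6 for degrees 0…6.
Finally multiplying by (1 + t + t^2 + t^3 + t^4), the product of all factors after the first has coefficients 3,10,16,24,34,39,38 for degrees 0…6.
[t^6] = 1·38 + 4·39 + 4·34 = 330.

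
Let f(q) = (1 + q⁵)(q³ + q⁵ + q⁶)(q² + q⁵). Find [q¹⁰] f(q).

2

(1 + q⁵) has coefficients 1,0,0,0,0,1 for degrees 0…5.
(q³ + q⁵ + q⁶) has coefficients 0,0,0,1,0,1,1,0,0,0,0 for degrees 0…10.
Finally multiplying by (q² + q⁵), the product of all factors after the first has coefficients 0,0,0,0,0,1,0,1,2,0,1 for degrees 0…10.
[q¹⁰] = 1·1 + 1·1 = 2.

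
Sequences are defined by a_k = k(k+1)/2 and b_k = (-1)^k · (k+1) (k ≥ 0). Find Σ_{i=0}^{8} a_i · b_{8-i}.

Write out a_i and b_{8-i} for i = 0,…,8 and sum the products.
Σ = 0·9 + 1·(-8) + 3·7 + 6·(-6) + 10·5 + 15·(-4) + 21·3 + 28·(-2) + 36·1 = 10.

10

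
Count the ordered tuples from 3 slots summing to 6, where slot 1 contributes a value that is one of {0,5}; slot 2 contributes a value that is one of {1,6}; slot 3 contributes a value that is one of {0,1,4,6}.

The generating function for the choices is (1 + y^5)·(y + y^6)·(1 + y + y^4 + y^6); the count is [y^6].
(1 + y^5) has coefficients 1,0,0,0,0,1 for degrees 0…5.
(y + y^6) has coefficients 0,1,0,0,0,0,1 for degrees 0…6.
Finally multiplying by (1 + y + y^4 + y^6), the product of all factors after the first has coefficients 0,1,1,0,0,1,1 for degrees 0…6.
[y^6] = 1·1 + 1·1 = 2.

2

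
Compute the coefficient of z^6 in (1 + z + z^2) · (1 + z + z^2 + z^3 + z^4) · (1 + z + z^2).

6

(1 + z + z^2) has coefficients 1,1,1 for degrees 0…2.
(1 + z + z^2 + z^3 + z^4) has coefficients 1,1,1,1,1,0,0 for degrees 0…6.
Finally multiplying by (1 + z + z^2), the product of all factors after the first has coefficients 1,2,3,3,3,2,1 for degrees 0…6.
[z^6] = 1·1 + 1·2 + 1·3 = 6.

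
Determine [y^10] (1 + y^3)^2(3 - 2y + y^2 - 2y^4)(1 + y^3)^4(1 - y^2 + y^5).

-79

(1 + y^3)^2 has coefficients 1,0,0,2,0,0,1 for degrees 0…6.
(3 - 2y + y^2 - 2y^4) has coefficients 3,-2,1,0,-2,0,0,0,0,0,0 for degrees 0…10.
Multiplying by (1 + y^3)^4 gives running coefficients 3,-2,1,12,-10,4,18,-20,6,12,-20 for degrees 0…10.
Finally multiplying by (1 - y^2 + y^5), the product of all factors after the first has coefficients 3,-2,-2,14,-11,-5,26,-23,0,22,-22 for degrees 0…10.
[y^10] = 1·(-22) + 2·(-23) + 1·(-11) = -79.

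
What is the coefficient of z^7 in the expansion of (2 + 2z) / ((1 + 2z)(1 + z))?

-256

The denominator gives the recurrence a_n = −3a_(n−1) − 2a_(n−2) for n ≥ 3; the numerator fixes a_0 = 2, a_1 = -4, a_2 = 8.
Iterating: 2, -4, 8, -16, 32, -64, 128, -256, so a_7 = -256.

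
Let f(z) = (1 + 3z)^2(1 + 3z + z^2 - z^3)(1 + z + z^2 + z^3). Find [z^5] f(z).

54

(1 + 3z)^2 has coefficients 1,6,9 for degrees 0…2.
(1 + 3z + z^2 - z^3) has coefficients 1,3,1,-1,0,0 for degrees 0…5.
Finally multiplying by (1 + z + z^2 + z^3), the product of all factors after the first has coefficients 1,4,5,4,3,0 for degrees 0…5.
[z^5] = 1·0 + 6·3 + 9·4 = 54.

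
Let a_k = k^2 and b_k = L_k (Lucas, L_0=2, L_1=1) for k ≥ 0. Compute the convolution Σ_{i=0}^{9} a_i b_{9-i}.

This is [x^9] in the product of the two ordinary generating functions.
Σ = 0·76 + 1·47 + 4·29 + 9·18 + 16·11 + 25·7 + 36·4 + 49·3 + 64·1 + 81·2 = 1193.

1193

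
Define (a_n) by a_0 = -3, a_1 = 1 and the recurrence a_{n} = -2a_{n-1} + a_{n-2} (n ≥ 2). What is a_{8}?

The ordinary generating function has denominator 1 + 2t - t^2.
Iterating the recurrence: a_0,…,a_{8} = -3, 1, -5, 11, -27, 65, -157, 379, -915.

-915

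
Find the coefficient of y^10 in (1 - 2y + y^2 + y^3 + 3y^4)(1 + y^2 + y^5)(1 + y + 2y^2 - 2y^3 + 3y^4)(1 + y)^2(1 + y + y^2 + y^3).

115

(1 - 2y + y^2 + y^3 + 3y^4) has coefficients 1,-2,1,1,3 for degrees 0…4.
(1 + y^2 + y^5) has coefficients 1,0,1,0,0,1,0,0,0,0,0 for degrees 0…10.
Multiplying by (1 + y + 2y^2 - 2y^3 + 3y^4) gives running coefficients 1,1,3,-1,5,-1,4,2,-2,3,0 for degrees 0…10.
Multiplying by (1 + y)^2 gives running coefficients 1,3,6,6,6,8,7,9,6,1,4 for degrees 0…10.
Finally multiplying by (1 + y + y^2 + y^3), the product of all factors after the first has coefficients 1,4,10,16,21,26,27,30,30,23,20 for degrees 0…10.
[y^10] = 1·20 − 2·23 + 1·30 + 1·30 + 3·27 = 115.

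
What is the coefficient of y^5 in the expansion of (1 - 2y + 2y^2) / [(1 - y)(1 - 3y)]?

The denominator gives the recurrence a_n = 4a_(n−1) − 3a_(n−2) for n ≥ 3; the numerator fixes a_0 = 1, a_1 = 2, a_2 = 7.
Iterating: 1, 2, 7, 22, 67, 202, so a_5 = 202.

202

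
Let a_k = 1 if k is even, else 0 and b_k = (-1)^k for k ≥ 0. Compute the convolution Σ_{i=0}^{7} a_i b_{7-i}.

-4

This is [x^7] in the product of the two ordinary generating functions.
Σ = 1·(-1) + 0·1 + 1·(-1) + 0·1 + 1·(-1) + 0·1 + 1·(-1) + 0·1 = -4.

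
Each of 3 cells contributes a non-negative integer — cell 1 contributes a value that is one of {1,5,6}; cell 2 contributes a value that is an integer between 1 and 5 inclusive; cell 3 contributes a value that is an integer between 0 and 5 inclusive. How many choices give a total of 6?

The generating function for the choices is (z + z⁵ + z⁶)·(z + z² + z³ + z⁴ + z⁵)·(1 + z + z² + z³ + z⁴ + z⁵); the count is [z⁶].
(z + z⁵ + z⁶) has coefficients 0,1,0,0,0,1,1 for degrees 0…6.
(z + z² + z³ + z⁴ + z⁵) has coefficients 0,1,1,1,1,1,0 for degrees 0…6.
Finally multiplying by (1 + z + z² + z³ + z⁴ + z⁵), the product of all factors after the first has coefficients 0,1,2,3,4,5,5 for degrees 0…6.
[z⁶] = 1·5 + 1·1 + 1·0 = 6.

6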